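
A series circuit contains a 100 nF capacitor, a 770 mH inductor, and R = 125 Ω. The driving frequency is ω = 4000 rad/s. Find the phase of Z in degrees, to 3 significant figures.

77.8°

X_L = ωL = 3080 Ω
X_C = 1/(ωC) = 2500 Ω
Net reactance X = X_L − X_C = 580 Ω
Z = 125 + j580 Ω
|Z| = √(125² + 580²) = 593 Ω
∠Z = arctan(580/125) = 77.8°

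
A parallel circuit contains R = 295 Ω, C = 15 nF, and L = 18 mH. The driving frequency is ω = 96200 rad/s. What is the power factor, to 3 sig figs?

0.969

X_L = ωL = 1730 Ω
X_C = 1/(ωC) = 693 Ω
Parallel: admittances add. Y = 1/R + 1/(jωL) + jωC
Y = (0.00339 + j0.000865) S
|Y| = 0.00350 S → |Z| = 1/|Y| = 286 Ω, ∠Z = −∠Y = -14.3°
cos φ = cos(-14.3°) = 0.969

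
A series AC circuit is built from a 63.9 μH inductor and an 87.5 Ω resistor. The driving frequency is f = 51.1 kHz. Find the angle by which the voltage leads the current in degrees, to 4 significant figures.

13.20°

ω = 2πf = 321100 rad/s
X_L = ωL = 20.52 Ω
Z = 87.50 + j20.52 Ω
|Z| = √(87.50² + 20.52²) = 89.87 Ω
∠Z = arctan(20.52/87.50) = 13.20°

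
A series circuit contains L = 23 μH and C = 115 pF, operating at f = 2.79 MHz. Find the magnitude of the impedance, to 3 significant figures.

ω = 2πf = 1.753e+07 rad/s
X_L = ωL = 403 Ω
X_C = 1/(ωC) = 496 Ω
Net reactance X = X_L − X_C = -92.8 Ω
Z = − j92.8 Ω
|Z| = √(0² + 92.8²) = 92.8 Ω

92.8 Ω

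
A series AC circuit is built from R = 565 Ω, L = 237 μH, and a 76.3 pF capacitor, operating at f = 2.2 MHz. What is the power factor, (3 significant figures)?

0.236

ω = 2πf = 1.382e+07 rad/s
X_L = ωL = 3280 Ω
X_C = 1/(ωC) = 948 Ω
Net reactance X = X_L − X_C = 2330 Ω
Z = 565 + j2330 Ω
|Z| = √(565² + 2330²) = 2400 Ω
∠Z = arctan(2330/565) = 76.4°
cos φ = cos(76.4°) = 0.236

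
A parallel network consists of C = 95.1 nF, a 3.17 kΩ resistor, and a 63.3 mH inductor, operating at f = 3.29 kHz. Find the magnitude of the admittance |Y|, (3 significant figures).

1.24 mS

ω = 2πf = 20670 rad/s
X_L = ωL = 1310 Ω
X_C = 1/(ωC) = 509 Ω
Parallel: admittances add. Y = 1/R + 1/(jωL) + jωC
Y = (0.000315 + j0.00120) S
|Y| = 0.00124 S → |Z| = 1/|Y| = 805 Ω, ∠Z = −∠Y = -75.3°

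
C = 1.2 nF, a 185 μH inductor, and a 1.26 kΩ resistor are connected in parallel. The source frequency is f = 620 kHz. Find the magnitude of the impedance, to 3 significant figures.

296 Ω

ω = 2πf = 3.896e+06 rad/s
X_L = ωL = 721 Ω
X_C = 1/(ωC) = 214 Ω
Parallel: admittances add. Y = 1/R + 1/(jωL) + jωC
Y = (0.000794 + j0.00329) S
|Y| = 0.00338 S → |Z| = 1/|Y| = 296 Ω, ∠Z = −∠Y = -76.4°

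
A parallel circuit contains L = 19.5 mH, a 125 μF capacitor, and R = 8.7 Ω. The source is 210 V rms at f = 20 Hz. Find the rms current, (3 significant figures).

85.9 A

ω = 2πf = 125.7 rad/s
X_L = ωL = 2.45 Ω
X_C = 1/(ωC) = 63.7 Ω
Parallel: admittances add. Y = 1/R + 1/(jωL) + jωC
Y = (0.115 − j0.392) S
|Y| = 0.409 S → |Z| = 1/|Y| = 2.45 Ω, ∠Z = −∠Y = 73.7°
I = V/|Z| = 210/2.45 = 85.9 A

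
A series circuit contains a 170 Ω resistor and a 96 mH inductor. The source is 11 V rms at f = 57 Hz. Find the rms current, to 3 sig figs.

ω = 2πf = 358.1 rad/s
X_L = ωL = 34.4 Ω
Z = 170 + j34.4 Ω
|Z| = √(170² + 34.4²) = 173 Ω
I = V/|Z| = 11/173 = 63.4 mA

63.4 mA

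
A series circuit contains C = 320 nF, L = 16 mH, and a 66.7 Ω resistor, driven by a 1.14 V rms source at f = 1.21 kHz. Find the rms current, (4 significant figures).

ω = 2πf = 7603 rad/s
X_L = ωL = 121.6 Ω
X_C = 1/(ωC) = 411.0 Ω
Net reactance X = X_L − X_C = -289.4 Ω
Z = 66.70 − j289.4 Ω
|Z| = √(66.70² + 289.4²) = 297.0 Ω
I = V/|Z| = 1.14/297.0 = 3.839 mA

3.839 mA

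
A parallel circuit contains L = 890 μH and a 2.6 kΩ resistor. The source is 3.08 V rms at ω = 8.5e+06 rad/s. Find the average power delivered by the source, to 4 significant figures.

X_L = ωL = 7565 Ω
Parallel: admittances add. Y = 1/R + 1/(jωL)
Y = (0.0003846 − j0.0001322) S
|Y| = 0.0004067 S → |Z| = 1/|Y| = 2459 Ω, ∠Z = −∠Y = 18.97°
I = V/|Z| = 1.253 mA
P = VI cos φ = 3.08 × 0.001253 × cos(18.97°) = 3.649 mW

3.649 mW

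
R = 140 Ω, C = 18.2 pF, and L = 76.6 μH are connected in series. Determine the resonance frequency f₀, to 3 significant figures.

4.26 MHz

ω₀ = 1/√(LC) = 1/√(7.66e-05 × 1.82e-11) = 2.678e+07 rad/s
f₀ = ω₀/(2π) = 4.26 MHz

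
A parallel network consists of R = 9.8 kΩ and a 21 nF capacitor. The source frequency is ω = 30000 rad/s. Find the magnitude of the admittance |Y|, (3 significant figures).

638 μS

X_C = 1/(ωC) = 1590 Ω
Parallel: admittances add. Y = 1/R + jωC
Y = (0.000102 + j0.000630) S
|Y| = 0.000638 S → |Z| = 1/|Y| = 1570 Ω, ∠Z = −∠Y = -80.8°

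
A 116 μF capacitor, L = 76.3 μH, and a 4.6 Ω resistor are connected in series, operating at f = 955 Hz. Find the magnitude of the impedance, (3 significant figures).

ω = 2πf = 6000 rad/s
X_L = ωL = 0.458 Ω
X_C = 1/(ωC) = 1.44 Ω
Net reactance X = X_L − X_C = -0.979 Ω
Z = 4.60 − j0.979 Ω
|Z| = √(4.60² + 0.979²) = 4.70 Ω

4.70 Ω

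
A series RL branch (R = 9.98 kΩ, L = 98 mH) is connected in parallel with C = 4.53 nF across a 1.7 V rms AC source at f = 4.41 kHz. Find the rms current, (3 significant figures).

233 μA

ω = 2πf = 27710 rad/s
X_L = ωL = 2720 Ω
X_C = 1/(ωC) = 7970 Ω
Branch 1 (R+jX_L): Z₁ = 9980 + j2720 Ω, |Z₁| = 10300 Ω
Branch 2 (−jX_C): Z₂ = −j7970 Ω
Parallel: Z = Z₁Z₂/(Z₁+Z₂), |Z| = 7310 Ω, ∠Z = -47.0°
I = V/|Z| = 1.7/7310 = 233 μA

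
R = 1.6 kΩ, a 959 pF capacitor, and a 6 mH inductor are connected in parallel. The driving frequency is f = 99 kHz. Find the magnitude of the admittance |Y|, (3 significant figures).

ω = 2πf = 622000 rad/s
X_L = ωL = 3730 Ω
X_C = 1/(ωC) = 1680 Ω
Parallel: admittances add. Y = 1/R + 1/(jωL) + jωC
Y = (0.000625 + j0.000329) S
|Y| = 0.000706 S → |Z| = 1/|Y| = 1420 Ω, ∠Z = −∠Y = -27.7°

706 μS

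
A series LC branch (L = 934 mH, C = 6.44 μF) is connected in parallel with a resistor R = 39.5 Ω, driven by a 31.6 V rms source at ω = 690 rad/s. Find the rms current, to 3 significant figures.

804 mA

X_L = ωL = 644 Ω
X_C = 1/(ωC) = 225 Ω
Branch 1: Z₁ = R = 39.5 Ω
Branch 2 (series LC): Z₂ = j(X_L − X_C) = j419 Ω
Parallel: Z = Z₁Z₂/(Z₁+Z₂), |Z| = 39.3 Ω, ∠Z = 5.38°
I = V/|Z| = 31.6/39.3 = 804 mA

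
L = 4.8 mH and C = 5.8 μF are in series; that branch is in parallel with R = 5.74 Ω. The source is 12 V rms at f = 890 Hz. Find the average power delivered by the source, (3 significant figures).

ω = 2πf = 5592 rad/s
X_L = ωL = 26.8 Ω
X_C = 1/(ωC) = 30.8 Ω
Branch 1: Z₁ = R = 5.74 Ω
Branch 2 (series LC): Z₂ = j(X_L − X_C) = −j3.99 Ω
Parallel: Z = Z₁Z₂/(Z₁+Z₂), |Z| = 3.28 Ω, ∠Z = -55.2°
I = V/|Z| = 3.66 A
P = VI cos φ = 12 × 3.66 × cos(-55.2°) = 25.1 W

25.1 W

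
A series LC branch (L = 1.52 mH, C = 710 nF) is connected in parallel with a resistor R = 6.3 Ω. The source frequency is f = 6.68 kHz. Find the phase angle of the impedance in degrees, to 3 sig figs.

ω = 2πf = 41970 rad/s
X_L = ωL = 63.8 Ω
X_C = 1/(ωC) = 33.6 Ω
Branch 1: Z₁ = R = 6.30 Ω
Branch 2 (series LC): Z₂ = j(X_L − X_C) = j30.2 Ω
Parallel: Z = Z₁Z₂/(Z₁+Z₂), |Z| = 6.17 Ω, ∠Z = 11.8°

11.8°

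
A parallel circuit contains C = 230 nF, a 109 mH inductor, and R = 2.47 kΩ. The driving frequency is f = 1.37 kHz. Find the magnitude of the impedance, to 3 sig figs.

ω = 2πf = 8608 rad/s
X_L = ωL = 938 Ω
X_C = 1/(ωC) = 505 Ω
Parallel: admittances add. Y = 1/R + 1/(jωL) + jωC
Y = (0.000405 + j0.000914) S
|Y| = 0.00100 S → |Z| = 1/|Y| = 1000 Ω, ∠Z = −∠Y = -66.1°

1000 Ω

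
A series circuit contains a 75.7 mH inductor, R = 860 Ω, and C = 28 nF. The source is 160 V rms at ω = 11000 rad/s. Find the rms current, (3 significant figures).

X_L = ωL = 833 Ω
X_C = 1/(ωC) = 3250 Ω
Net reactance X = X_L − X_C = -2410 Ω
Z = 860 − j2410 Ω
|Z| = √(860² + 2410²) = 2560 Ω
I = V/|Z| = 160/2560 = 62.4 mA

62.4 mA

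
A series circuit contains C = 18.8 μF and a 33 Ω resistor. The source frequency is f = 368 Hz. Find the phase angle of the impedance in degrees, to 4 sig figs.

-34.88°

ω = 2πf = 2312 rad/s
X_C = 1/(ωC) = 23.00 Ω
Z = 33.00 − j23.00 Ω
|Z| = √(33.00² + 23.00²) = 40.23 Ω
∠Z = arctan(-23.00/33.00) = -34.88°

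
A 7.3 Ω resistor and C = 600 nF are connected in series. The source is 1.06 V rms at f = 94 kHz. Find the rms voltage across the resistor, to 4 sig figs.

0.9887 V

ω = 2πf = 590600 rad/s
X_C = 1/(ωC) = 2.822 Ω
Z = 7.300 − j2.822 Ω
|Z| = √(7.300² + 2.822²) = 7.826 Ω
I = V/|Z| = 135.4 mA
V_R = I·|Z_R| = 0.1354 × 7.300 = 0.9887 V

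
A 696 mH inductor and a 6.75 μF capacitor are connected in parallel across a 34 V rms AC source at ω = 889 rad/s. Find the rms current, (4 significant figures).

X_L = ωL = 618.7 Ω
X_C = 1/(ωC) = 166.6 Ω
Parallel: admittances add. Y = 1/(jωL) + jωC
Y = (0 + j0.004385) S
|Y| = 0.004385 S → |Z| = 1/|Y| = 228.1 Ω, ∠Z = −∠Y = -90.00°
I = V/|Z| = 34/228.1 = 149.1 mA

149.1 mA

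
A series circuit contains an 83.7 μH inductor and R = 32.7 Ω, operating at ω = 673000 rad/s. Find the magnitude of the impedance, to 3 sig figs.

65.1 Ω

X_L = ωL = 56.3 Ω
Z = 32.7 + j56.3 Ω
|Z| = √(32.7² + 56.3²) = 65.1 Ω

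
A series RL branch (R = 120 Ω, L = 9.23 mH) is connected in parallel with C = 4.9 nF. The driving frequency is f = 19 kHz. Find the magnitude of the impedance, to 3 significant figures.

3060 Ω

ω = 2πf = 119400 rad/s
X_L = ωL = 1100 Ω
X_C = 1/(ωC) = 1710 Ω
Branch 1 (R+jX_L): Z₁ = 120 + j1100 Ω, |Z₁| = 1110 Ω
Branch 2 (−jX_C): Z₂ = −j1710 Ω
Parallel: Z = Z₁Z₂/(Z₁+Z₂), |Z| = 3060 Ω, ∠Z = 72.6°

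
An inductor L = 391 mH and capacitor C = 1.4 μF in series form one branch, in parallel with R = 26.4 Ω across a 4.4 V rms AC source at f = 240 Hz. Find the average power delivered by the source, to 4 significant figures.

733.3 mW

ω = 2πf = 1508 rad/s
X_L = ωL = 589.6 Ω
X_C = 1/(ωC) = 473.7 Ω
Branch 1: Z₁ = R = 26.40 Ω
Branch 2 (series LC): Z₂ = j(X_L − X_C) = j115.9 Ω
Parallel: Z = Z₁Z₂/(Z₁+Z₂), |Z| = 25.74 Ω, ∠Z = 12.83°
I = V/|Z| = 170.9 mA
P = VI cos φ = 4.4 × 0.1709 × cos(12.83°) = 733.3 mW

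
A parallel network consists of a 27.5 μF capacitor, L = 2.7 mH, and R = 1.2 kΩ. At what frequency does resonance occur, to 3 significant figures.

ω₀ = 1/√(LC) = 1/√(0.0027 × 2.75e-05) = 3670 rad/s
f₀ = ω₀/(2π) = 584 Hz

584 Hz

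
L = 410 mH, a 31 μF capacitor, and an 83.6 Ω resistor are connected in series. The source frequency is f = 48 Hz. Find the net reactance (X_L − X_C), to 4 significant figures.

16.69 Ω

ω = 2πf = 301.6 rad/s
X_L = ωL = 123.7 Ω
X_C = 1/(ωC) = 107.0 Ω
X = 123.7 − 107.0 = 16.69 Ω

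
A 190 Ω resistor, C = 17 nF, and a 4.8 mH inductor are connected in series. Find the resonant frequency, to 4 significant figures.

ω₀ = 1/√(LC) = 1/√(0.0048 × 1.7e-08) = 110700 rad/s
f₀ = ω₀/(2π) = 17.62 kHz

17.62 kHz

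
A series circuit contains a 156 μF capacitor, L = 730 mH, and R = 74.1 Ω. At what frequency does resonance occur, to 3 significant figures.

14.9 Hz

ω₀ = 1/√(LC) = 1/√(0.73 × 0.000156) = 93.71 rad/s
f₀ = ω₀/(2π) = 14.9 Hz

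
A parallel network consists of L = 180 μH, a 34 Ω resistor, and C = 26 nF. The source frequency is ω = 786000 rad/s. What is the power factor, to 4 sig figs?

X_L = ωL = 141.5 Ω
X_C = 1/(ωC) = 48.93 Ω
Parallel: admittances add. Y = 1/R + 1/(jωL) + jωC
Y = (0.02941 + j0.01337) S
|Y| = 0.03231 S → |Z| = 1/|Y| = 30.95 Ω, ∠Z = −∠Y = -24.44°
cos φ = cos(-24.44°) = 0.9104

0.9104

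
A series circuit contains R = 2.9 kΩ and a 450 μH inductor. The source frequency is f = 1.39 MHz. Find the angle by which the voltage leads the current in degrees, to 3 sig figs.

53.6°

ω = 2πf = 8.734e+06 rad/s
X_L = ωL = 3930 Ω
Z = 2900 + j3930 Ω
|Z| = √(2900² + 3930²) = 4880 Ω
∠Z = arctan(3930/2900) = 53.6°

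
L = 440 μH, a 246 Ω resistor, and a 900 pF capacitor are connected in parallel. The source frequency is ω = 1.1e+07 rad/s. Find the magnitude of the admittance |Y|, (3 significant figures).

X_L = ωL = 4840 Ω
X_C = 1/(ωC) = 101 Ω
Parallel: admittances add. Y = 1/R + 1/(jωL) + jωC
Y = (0.00407 + j0.00969) S
|Y| = 0.0105 S → |Z| = 1/|Y| = 95.1 Ω, ∠Z = −∠Y = -67.2°

10.5 mS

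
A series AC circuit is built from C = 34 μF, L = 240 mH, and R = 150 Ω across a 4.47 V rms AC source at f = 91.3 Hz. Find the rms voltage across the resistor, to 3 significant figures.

3.87 V

ω = 2πf = 573.7 rad/s
X_L = ωL = 138 Ω
X_C = 1/(ωC) = 51.3 Ω
Net reactance X = X_L − X_C = 86.4 Ω
Z = 150 + j86.4 Ω
|Z| = √(150² + 86.4²) = 173 Ω
I = V/|Z| = 25.8 mA
V_R = I·|Z_R| = 0.0258 × 150 = 3.87 V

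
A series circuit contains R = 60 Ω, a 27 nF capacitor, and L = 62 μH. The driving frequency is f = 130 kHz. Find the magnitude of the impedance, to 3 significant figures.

60.2 Ω

ω = 2πf = 816800 rad/s
X_L = ωL = 50.6 Ω
X_C = 1/(ωC) = 45.3 Ω
Net reactance X = X_L − X_C = 5.30 Ω
Z = 60.0 + j5.30 Ω
|Z| = √(60.0² + 5.30²) = 60.2 Ω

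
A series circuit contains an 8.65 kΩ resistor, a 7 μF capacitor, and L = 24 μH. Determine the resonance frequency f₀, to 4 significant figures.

12.28 kHz

ω₀ = 1/√(LC) = 1/√(2.4e-05 × 7e-06) = 77150 rad/s
f₀ = ω₀/(2π) = 12.28 kHz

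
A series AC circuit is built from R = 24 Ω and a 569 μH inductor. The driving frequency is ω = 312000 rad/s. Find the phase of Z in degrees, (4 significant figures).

82.30°

X_L = ωL = 177.5 Ω
Z = 24.00 + j177.5 Ω
|Z| = √(24.00² + 177.5²) = 179.1 Ω
∠Z = arctan(177.5/24.00) = 82.30°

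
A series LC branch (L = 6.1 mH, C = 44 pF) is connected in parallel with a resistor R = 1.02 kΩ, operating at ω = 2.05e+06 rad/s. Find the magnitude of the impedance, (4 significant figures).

828.1 Ω

X_L = ωL = 12500 Ω
X_C = 1/(ωC) = 11090 Ω
Branch 1: Z₁ = R = 1020 Ω
Branch 2 (series LC): Z₂ = j(X_L − X_C) = j1419 Ω
Parallel: Z = Z₁Z₂/(Z₁+Z₂), |Z| = 828.1 Ω, ∠Z = 35.72°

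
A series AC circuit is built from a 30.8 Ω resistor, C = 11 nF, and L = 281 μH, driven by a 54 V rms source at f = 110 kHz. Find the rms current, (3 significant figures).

ω = 2πf = 691200 rad/s
X_L = ωL = 194 Ω
X_C = 1/(ωC) = 132 Ω
Net reactance X = X_L − X_C = 62.7 Ω
Z = 30.8 + j62.7 Ω
|Z| = √(30.8² + 62.7²) = 69.8 Ω
I = V/|Z| = 54/69.8 = 773 mA

773 mA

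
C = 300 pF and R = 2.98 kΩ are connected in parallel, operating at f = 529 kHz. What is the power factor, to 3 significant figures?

ω = 2πf = 3.324e+06 rad/s
X_C = 1/(ωC) = 1000 Ω
Parallel: admittances add. Y = 1/R + jωC
Y = (0.000336 + j0.000997) S
|Y| = 0.00105 S → |Z| = 1/|Y| = 950 Ω, ∠Z = −∠Y = -71.4°
cos φ = cos(-71.4°) = 0.319

0.319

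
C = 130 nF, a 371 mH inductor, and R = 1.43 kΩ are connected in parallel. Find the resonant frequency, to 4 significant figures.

724.7 Hz

ω₀ = 1/√(LC) = 1/√(0.371 × 1.3e-07) = 4553 rad/s
f₀ = ω₀/(2π) = 724.7 Hz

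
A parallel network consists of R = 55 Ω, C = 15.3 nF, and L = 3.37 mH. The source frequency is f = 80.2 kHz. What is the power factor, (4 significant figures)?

0.9311

ω = 2πf = 503900 rad/s
X_L = ωL = 1698 Ω
X_C = 1/(ωC) = 129.7 Ω
Parallel: admittances add. Y = 1/R + 1/(jωL) + jωC
Y = (0.01818 + j0.007121) S
|Y| = 0.01953 S → |Z| = 1/|Y| = 51.21 Ω, ∠Z = −∠Y = -21.39°
cos φ = cos(-21.39°) = 0.9311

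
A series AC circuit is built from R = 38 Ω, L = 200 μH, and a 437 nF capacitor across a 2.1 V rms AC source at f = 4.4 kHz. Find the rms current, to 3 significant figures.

ω = 2πf = 27650 rad/s
X_L = ωL = 5.53 Ω
X_C = 1/(ωC) = 82.8 Ω
Net reactance X = X_L − X_C = -77.2 Ω
Z = 38.0 − j77.2 Ω
|Z| = √(38.0² + 77.2²) = 86.1 Ω
I = V/|Z| = 2.1/86.1 = 24.4 mA

24.4 mA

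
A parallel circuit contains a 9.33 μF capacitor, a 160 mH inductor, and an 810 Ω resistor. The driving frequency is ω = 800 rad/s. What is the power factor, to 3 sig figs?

X_L = ωL = 128 Ω
X_C = 1/(ωC) = 134 Ω
Parallel: admittances add. Y = 1/R + 1/(jωL) + jωC
Y = (0.00123 − j0.000348) S
|Y| = 0.00128 S → |Z| = 1/|Y| = 780 Ω, ∠Z = −∠Y = 15.8°
cos φ = cos(15.8°) = 0.962

0.962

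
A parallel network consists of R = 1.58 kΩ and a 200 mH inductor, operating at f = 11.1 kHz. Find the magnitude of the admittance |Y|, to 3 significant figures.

637 μS

ω = 2πf = 69740 rad/s
X_L = ωL = 13900 Ω
Parallel: admittances add. Y = 1/R + 1/(jωL)
Y = (0.000633 − j7.17e-05) S
|Y| = 0.000637 S → |Z| = 1/|Y| = 1570 Ω, ∠Z = −∠Y = 6.46°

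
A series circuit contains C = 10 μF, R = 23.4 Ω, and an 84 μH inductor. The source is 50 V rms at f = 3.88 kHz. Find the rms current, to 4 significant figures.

2.129 A

ω = 2πf = 24380 rad/s
X_L = ωL = 2.048 Ω
X_C = 1/(ωC) = 4.102 Ω
Net reactance X = X_L − X_C = -2.054 Ω
Z = 23.40 − j2.054 Ω
|Z| = √(23.40² + 2.054²) = 23.49 Ω
I = V/|Z| = 50/23.49 = 2.129 A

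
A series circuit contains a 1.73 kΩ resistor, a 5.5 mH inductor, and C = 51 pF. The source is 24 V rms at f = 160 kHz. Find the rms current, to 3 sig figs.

1.70 mA

ω = 2πf = 1.005e+06 rad/s
X_L = ωL = 5530 Ω
X_C = 1/(ωC) = 19500 Ω
Net reactance X = X_L − X_C = -14000 Ω
Z = 1730 − j14000 Ω
|Z| = √(1730² + 14000²) = 14100 Ω
I = V/|Z| = 24/14100 = 1.70 mA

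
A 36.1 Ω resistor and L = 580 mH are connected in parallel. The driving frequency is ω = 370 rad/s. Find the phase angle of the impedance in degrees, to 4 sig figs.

X_L = ωL = 214.6 Ω
Parallel: admittances add. Y = 1/R + 1/(jωL)
Y = (0.02770 − j0.004660) S
|Y| = 0.02809 S → |Z| = 1/|Y| = 35.60 Ω, ∠Z = −∠Y = 9.549°

9.549°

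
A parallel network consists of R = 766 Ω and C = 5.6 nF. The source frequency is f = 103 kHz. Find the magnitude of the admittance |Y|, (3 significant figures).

ω = 2πf = 647200 rad/s
X_C = 1/(ωC) = 276 Ω
Parallel: admittances add. Y = 1/R + jωC
Y = (0.00131 + j0.00362) S
|Y| = 0.00385 S → |Z| = 1/|Y| = 260 Ω, ∠Z = −∠Y = -70.2°

3.85 mS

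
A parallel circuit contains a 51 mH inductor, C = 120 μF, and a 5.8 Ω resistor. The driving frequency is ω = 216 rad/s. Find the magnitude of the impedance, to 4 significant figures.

X_L = ωL = 11.02 Ω
X_C = 1/(ωC) = 38.58 Ω
Parallel: admittances add. Y = 1/R + 1/(jωL) + jωC
Y = (0.1724 − j0.06486) S
|Y| = 0.1842 S → |Z| = 1/|Y| = 5.429 Ω, ∠Z = −∠Y = 20.61°

5.429 Ω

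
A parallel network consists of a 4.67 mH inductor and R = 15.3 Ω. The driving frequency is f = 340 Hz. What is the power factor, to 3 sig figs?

0.546

ω = 2πf = 2136 rad/s
X_L = ωL = 9.98 Ω
Parallel: admittances add. Y = 1/R + 1/(jωL)
Y = (0.0654 − j0.100) S
|Y| = 0.120 S → |Z| = 1/|Y| = 8.36 Ω, ∠Z = −∠Y = 56.9°
cos φ = cos(56.9°) = 0.546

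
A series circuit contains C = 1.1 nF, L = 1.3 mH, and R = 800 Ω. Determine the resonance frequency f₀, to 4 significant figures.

133.1 kHz

ω₀ = 1/√(LC) = 1/√(0.0013 × 1.1e-09) = 836200 rad/s
f₀ = ω₀/(2π) = 133.1 kHz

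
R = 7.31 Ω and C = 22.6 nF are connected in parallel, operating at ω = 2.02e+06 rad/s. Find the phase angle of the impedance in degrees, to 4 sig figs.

X_C = 1/(ωC) = 21.90 Ω
Parallel: admittances add. Y = 1/R + jωC
Y = (0.1368 + j0.04565) S
|Y| = 0.1442 S → |Z| = 1/|Y| = 6.934 Ω, ∠Z = −∠Y = -18.45°

-18.45°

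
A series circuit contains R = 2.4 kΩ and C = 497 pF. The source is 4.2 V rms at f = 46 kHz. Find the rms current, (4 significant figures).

ω = 2πf = 289000 rad/s
X_C = 1/(ωC) = 6962 Ω
Z = 2400 − j6962 Ω
|Z| = √(2400² + 6962²) = 7364 Ω
I = V/|Z| = 4.2/7364 = 570.4 μA

570.4 μA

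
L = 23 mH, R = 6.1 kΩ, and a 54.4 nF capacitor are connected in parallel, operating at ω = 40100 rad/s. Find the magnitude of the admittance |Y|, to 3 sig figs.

X_L = ωL = 922 Ω
X_C = 1/(ωC) = 458 Ω
Parallel: admittances add. Y = 1/R + 1/(jωL) + jωC
Y = (0.000164 + j0.00110) S
|Y| = 0.00111 S → |Z| = 1/|Y| = 901 Ω, ∠Z = −∠Y = -81.5°

1.11 mS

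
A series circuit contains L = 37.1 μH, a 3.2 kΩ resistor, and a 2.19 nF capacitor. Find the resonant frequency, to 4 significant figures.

ω₀ = 1/√(LC) = 1/√(3.71e-05 × 2.19e-09) = 3.508e+06 rad/s
f₀ = ω₀/(2π) = 558.4 kHz

558.4 kHz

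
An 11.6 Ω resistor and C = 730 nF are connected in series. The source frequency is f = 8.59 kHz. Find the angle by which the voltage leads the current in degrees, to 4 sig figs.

-65.44°

ω = 2πf = 53970 rad/s
X_C = 1/(ωC) = 25.38 Ω
Z = 11.60 − j25.38 Ω
|Z| = √(11.60² + 25.38²) = 27.91 Ω
∠Z = arctan(-25.38/11.60) = -65.44°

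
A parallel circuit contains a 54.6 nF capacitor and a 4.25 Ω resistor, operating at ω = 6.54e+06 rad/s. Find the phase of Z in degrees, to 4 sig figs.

-56.62°

X_C = 1/(ωC) = 2.800 Ω
Parallel: admittances add. Y = 1/R + jωC
Y = (0.2353 + j0.3571) S
|Y| = 0.4276 S → |Z| = 1/|Y| = 2.338 Ω, ∠Z = −∠Y = -56.62°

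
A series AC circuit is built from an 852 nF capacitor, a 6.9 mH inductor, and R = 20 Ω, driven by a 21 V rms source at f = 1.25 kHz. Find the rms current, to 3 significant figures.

216 mA

ω = 2πf = 7854 rad/s
X_L = ωL = 54.2 Ω
X_C = 1/(ωC) = 149 Ω
Net reactance X = X_L − X_C = -95.2 Ω
Z = 20.0 − j95.2 Ω
|Z| = √(20.0² + 95.2²) = 97.3 Ω
I = V/|Z| = 21/97.3 = 216 mA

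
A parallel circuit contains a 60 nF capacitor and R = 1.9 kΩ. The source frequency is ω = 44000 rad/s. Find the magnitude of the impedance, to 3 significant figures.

371 Ω

X_C = 1/(ωC) = 379 Ω
Parallel: admittances add. Y = 1/R + jωC
Y = (0.000526 + j0.00264) S
|Y| = 0.00269 S → |Z| = 1/|Y| = 371 Ω, ∠Z = −∠Y = -78.7°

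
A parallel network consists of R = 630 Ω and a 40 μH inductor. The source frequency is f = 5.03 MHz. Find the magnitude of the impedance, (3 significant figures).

ω = 2πf = 3.16e+07 rad/s
X_L = ωL = 1260 Ω
Parallel: admittances add. Y = 1/R + 1/(jωL)
Y = (0.00159 − j0.000791) S
|Y| = 0.00177 S → |Z| = 1/|Y| = 564 Ω, ∠Z = −∠Y = 26.5°

564 Ω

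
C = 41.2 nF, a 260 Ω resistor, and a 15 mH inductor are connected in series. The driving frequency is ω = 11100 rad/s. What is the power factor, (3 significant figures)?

0.128

X_L = ωL = 166 Ω
X_C = 1/(ωC) = 2190 Ω
Net reactance X = X_L − X_C = -2020 Ω
Z = 260 − j2020 Ω
|Z| = √(260² + 2020²) = 2040 Ω
∠Z = arctan(-2020/260) = -82.7°
cos φ = cos(-82.7°) = 0.128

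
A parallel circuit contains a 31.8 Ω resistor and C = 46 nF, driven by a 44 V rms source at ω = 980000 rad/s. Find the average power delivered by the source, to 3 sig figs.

60.9 W

X_C = 1/(ωC) = 22.2 Ω
Parallel: admittances add. Y = 1/R + jωC
Y = (0.0314 + j0.0451) S
|Y| = 0.0550 S → |Z| = 1/|Y| = 18.2 Ω, ∠Z = −∠Y = -55.1°
I = V/|Z| = 2.42 A
P = VI cos φ = 44 × 2.42 × cos(-55.1°) = 60.9 W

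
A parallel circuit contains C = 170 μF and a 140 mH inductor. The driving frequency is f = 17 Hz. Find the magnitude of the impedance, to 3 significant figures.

20.5 Ω

ω = 2πf = 106.8 rad/s
X_L = ωL = 15.0 Ω
X_C = 1/(ωC) = 55.1 Ω
Parallel: admittances add. Y = 1/(jωL) + jωC
Y = (0 − j0.0487) S
|Y| = 0.0487 S → |Z| = 1/|Y| = 20.5 Ω, ∠Z = −∠Y = 90.0°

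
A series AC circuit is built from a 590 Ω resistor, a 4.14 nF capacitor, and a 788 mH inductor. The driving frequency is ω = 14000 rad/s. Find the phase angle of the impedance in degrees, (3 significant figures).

-84.6°

X_L = ωL = 11000 Ω
X_C = 1/(ωC) = 17300 Ω
Net reactance X = X_L − X_C = -6220 Ω
Z = 590 − j6220 Ω
|Z| = √(590² + 6220²) = 6250 Ω
∠Z = arctan(-6220/590) = -84.6°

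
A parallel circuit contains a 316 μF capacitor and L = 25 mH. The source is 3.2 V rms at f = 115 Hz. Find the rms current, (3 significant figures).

ω = 2πf = 722.6 rad/s
X_L = ωL = 18.1 Ω
X_C = 1/(ωC) = 4.38 Ω
Parallel: admittances add. Y = 1/(jωL) + jωC
Y = (0 + j0.173) S
|Y| = 0.173 S → |Z| = 1/|Y| = 5.78 Ω, ∠Z = −∠Y = -90.0°
I = V/|Z| = 3.2/5.78 = 554 mA

554 mA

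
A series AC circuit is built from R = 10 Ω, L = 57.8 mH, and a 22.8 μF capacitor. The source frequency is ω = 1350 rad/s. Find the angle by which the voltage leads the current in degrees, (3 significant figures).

77.6°

X_L = ωL = 78.0 Ω
X_C = 1/(ωC) = 32.5 Ω
Net reactance X = X_L − X_C = 45.5 Ω
Z = 10.0 + j45.5 Ω
|Z| = √(10.0² + 45.5²) = 46.6 Ω
∠Z = arctan(45.5/10.0) = 77.6°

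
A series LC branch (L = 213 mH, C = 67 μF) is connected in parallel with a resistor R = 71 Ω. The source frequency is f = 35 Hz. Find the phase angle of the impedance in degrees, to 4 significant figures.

-73.50°

ω = 2πf = 219.9 rad/s
X_L = ωL = 46.84 Ω
X_C = 1/(ωC) = 67.87 Ω
Branch 1: Z₁ = R = 71.00 Ω
Branch 2 (series LC): Z₂ = j(X_L − X_C) = −j21.03 Ω
Parallel: Z = Z₁Z₂/(Z₁+Z₂), |Z| = 20.16 Ω, ∠Z = -73.50°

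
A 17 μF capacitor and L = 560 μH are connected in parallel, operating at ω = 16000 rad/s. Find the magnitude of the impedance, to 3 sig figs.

6.23 Ω

X_L = ωL = 8.96 Ω
X_C = 1/(ωC) = 3.68 Ω
Parallel: admittances add. Y = 1/(jωL) + jωC
Y = (0 + j0.160) S
|Y| = 0.160 S → |Z| = 1/|Y| = 6.23 Ω, ∠Z = −∠Y = -90.0°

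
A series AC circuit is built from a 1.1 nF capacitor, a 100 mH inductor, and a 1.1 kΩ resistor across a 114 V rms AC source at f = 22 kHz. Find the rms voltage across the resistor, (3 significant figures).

ω = 2πf = 138200 rad/s
X_L = ωL = 13800 Ω
X_C = 1/(ωC) = 6580 Ω
Net reactance X = X_L − X_C = 7250 Ω
Z = 1100 + j7250 Ω
|Z| = √(1100² + 7250²) = 7330 Ω
I = V/|Z| = 15.6 mA
V_R = I·|Z_R| = 0.0156 × 1100 = 17.1 V

17.1 V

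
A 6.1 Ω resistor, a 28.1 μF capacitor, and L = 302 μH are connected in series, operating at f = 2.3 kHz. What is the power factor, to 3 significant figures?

0.955

ω = 2πf = 14450 rad/s
X_L = ωL = 4.36 Ω
X_C = 1/(ωC) = 2.46 Ω
Net reactance X = X_L − X_C = 1.90 Ω
Z = 6.10 + j1.90 Ω
|Z| = √(6.10² + 1.90²) = 6.39 Ω
∠Z = arctan(1.90/6.10) = 17.3°
cos φ = cos(17.3°) = 0.955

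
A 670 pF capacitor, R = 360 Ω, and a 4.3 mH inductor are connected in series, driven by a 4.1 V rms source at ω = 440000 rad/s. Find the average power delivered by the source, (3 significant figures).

2.54 mW

X_L = ωL = 1890 Ω
X_C = 1/(ωC) = 3390 Ω
Net reactance X = X_L − X_C = -1500 Ω
Z = 360 − j1500 Ω
|Z| = √(360² + 1500²) = 1540 Ω
∠Z = arctan(-1500/360) = -76.5°
I = V/|Z| = 2.66 mA
P = VI cos φ = 4.1 × 0.00266 × cos(-76.5°) = 2.54 mW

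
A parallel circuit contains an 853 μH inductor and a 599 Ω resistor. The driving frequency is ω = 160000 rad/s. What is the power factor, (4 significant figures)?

0.2222

X_L = ωL = 136.5 Ω
Parallel: admittances add. Y = 1/R + 1/(jωL)
Y = (0.001669 − j0.007327) S
|Y| = 0.007515 S → |Z| = 1/|Y| = 133.1 Ω, ∠Z = −∠Y = 77.16°
cos φ = cos(77.16°) = 0.2222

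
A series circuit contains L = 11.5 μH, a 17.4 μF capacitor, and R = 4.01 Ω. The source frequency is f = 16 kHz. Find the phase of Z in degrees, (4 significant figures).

ω = 2πf = 100500 rad/s
X_L = ωL = 1.156 Ω
X_C = 1/(ωC) = 0.5717 Ω
Net reactance X = X_L − X_C = 0.5844 Ω
Z = 4.010 + j0.5844 Ω
|Z| = √(4.010² + 0.5844²) = 4.052 Ω
∠Z = arctan(0.5844/4.010) = 8.292°

8.292°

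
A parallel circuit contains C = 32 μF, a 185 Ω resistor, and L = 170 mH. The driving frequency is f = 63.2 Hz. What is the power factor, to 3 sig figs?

ω = 2πf = 397.1 rad/s
X_L = ωL = 67.5 Ω
X_C = 1/(ωC) = 78.7 Ω
Parallel: admittances add. Y = 1/R + 1/(jωL) + jωC
Y = (0.00541 − j0.00211) S
|Y| = 0.00580 S → |Z| = 1/|Y| = 172 Ω, ∠Z = −∠Y = 21.3°
cos φ = cos(21.3°) = 0.932

0.932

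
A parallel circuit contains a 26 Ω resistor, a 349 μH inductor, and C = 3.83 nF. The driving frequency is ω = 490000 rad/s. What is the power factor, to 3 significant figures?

0.995

X_L = ωL = 171 Ω
X_C = 1/(ωC) = 533 Ω
Parallel: admittances add. Y = 1/R + 1/(jωL) + jωC
Y = (0.0385 − j0.00397) S
|Y| = 0.0387 S → |Z| = 1/|Y| = 25.9 Ω, ∠Z = −∠Y = 5.89°
cos φ = cos(5.89°) = 0.995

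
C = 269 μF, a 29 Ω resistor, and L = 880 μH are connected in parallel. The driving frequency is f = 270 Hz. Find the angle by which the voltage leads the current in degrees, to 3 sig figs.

ω = 2πf = 1696 rad/s
X_L = ωL = 1.49 Ω
X_C = 1/(ωC) = 2.19 Ω
Parallel: admittances add. Y = 1/R + 1/(jωL) + jωC
Y = (0.0345 − j0.213) S
|Y| = 0.216 S → |Z| = 1/|Y| = 4.62 Ω, ∠Z = −∠Y = 80.8°

80.8°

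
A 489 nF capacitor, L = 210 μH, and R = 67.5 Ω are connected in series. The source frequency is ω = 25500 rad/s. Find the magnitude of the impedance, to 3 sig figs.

101 Ω

X_L = ωL = 5.36 Ω
X_C = 1/(ωC) = 80.2 Ω
Net reactance X = X_L − X_C = -74.8 Ω
Z = 67.5 − j74.8 Ω
|Z| = √(67.5² + 74.8²) = 101 Ω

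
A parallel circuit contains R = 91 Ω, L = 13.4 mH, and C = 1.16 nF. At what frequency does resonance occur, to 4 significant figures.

ω₀ = 1/√(LC) = 1/√(0.0134 × 1.16e-09) = 253600 rad/s
f₀ = ω₀/(2π) = 40.37 kHz

40.37 kHz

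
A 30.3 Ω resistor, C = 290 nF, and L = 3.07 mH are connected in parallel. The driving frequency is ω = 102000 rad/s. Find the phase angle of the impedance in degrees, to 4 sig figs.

-38.64°

X_L = ωL = 313.1 Ω
X_C = 1/(ωC) = 33.81 Ω
Parallel: admittances add. Y = 1/R + 1/(jωL) + jωC
Y = (0.03300 + j0.02639) S
|Y| = 0.04225 S → |Z| = 1/|Y| = 23.67 Ω, ∠Z = −∠Y = -38.64°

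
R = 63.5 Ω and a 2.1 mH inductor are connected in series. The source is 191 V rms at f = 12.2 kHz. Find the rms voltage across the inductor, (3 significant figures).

ω = 2πf = 76650 rad/s
X_L = ωL = 161 Ω
Z = 63.5 + j161 Ω
|Z| = √(63.5² + 161²) = 173 Ω
I = V/|Z| = 1.10 A
V_L = I·|Z_L| = 1.10 × 161 = 178 V

178 V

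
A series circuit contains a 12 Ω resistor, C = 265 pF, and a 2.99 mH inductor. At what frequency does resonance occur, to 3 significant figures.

ω₀ = 1/√(LC) = 1/√(0.00299 × 2.65e-10) = 1.123e+06 rad/s
f₀ = ω₀/(2π) = 179 kHz

179 kHz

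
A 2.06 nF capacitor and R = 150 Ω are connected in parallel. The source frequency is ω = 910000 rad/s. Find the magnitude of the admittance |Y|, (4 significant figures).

6.925 mS

X_C = 1/(ωC) = 533.4 Ω
Parallel: admittances add. Y = 1/R + jωC
Y = (0.006667 + j0.001875) S
|Y| = 0.006925 S → |Z| = 1/|Y| = 144.4 Ω, ∠Z = −∠Y = -15.71°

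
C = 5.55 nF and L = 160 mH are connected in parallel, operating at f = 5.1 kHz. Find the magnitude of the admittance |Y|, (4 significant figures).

ω = 2πf = 32040 rad/s
X_L = ωL = 5127 Ω
X_C = 1/(ωC) = 5623 Ω
Parallel: admittances add. Y = 1/(jωL) + jωC
Y = (0 − j1.72e-05) S
|Y| = 1.72e-05 S → |Z| = 1/|Y| = 58150 Ω, ∠Z = −∠Y = 90.00°

17.20 μS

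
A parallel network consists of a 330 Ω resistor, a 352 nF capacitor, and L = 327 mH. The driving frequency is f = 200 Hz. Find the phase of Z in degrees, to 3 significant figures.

33.3°

ω = 2πf = 1257 rad/s
X_L = ωL = 411 Ω
X_C = 1/(ωC) = 2260 Ω
Parallel: admittances add. Y = 1/R + 1/(jωL) + jωC
Y = (0.00303 − j0.00199) S
|Y| = 0.00363 S → |Z| = 1/|Y| = 276 Ω, ∠Z = −∠Y = 33.3°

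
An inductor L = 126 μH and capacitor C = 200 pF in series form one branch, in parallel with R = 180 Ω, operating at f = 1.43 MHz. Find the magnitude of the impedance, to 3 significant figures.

172 Ω

ω = 2πf = 8.985e+06 rad/s
X_L = ωL = 1130 Ω
X_C = 1/(ωC) = 556 Ω
Branch 1: Z₁ = R = 180 Ω
Branch 2 (series LC): Z₂ = j(X_L − X_C) = j576 Ω
Parallel: Z = Z₁Z₂/(Z₁+Z₂), |Z| = 172 Ω, ∠Z = 17.4°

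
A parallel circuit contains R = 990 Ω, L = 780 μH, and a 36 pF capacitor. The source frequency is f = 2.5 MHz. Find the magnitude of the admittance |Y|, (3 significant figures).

1.12 mS

ω = 2πf = 1.571e+07 rad/s
X_L = ωL = 12300 Ω
X_C = 1/(ωC) = 1770 Ω
Parallel: admittances add. Y = 1/R + 1/(jωL) + jωC
Y = (0.00101 + j0.000484) S
|Y| = 0.00112 S → |Z| = 1/|Y| = 893 Ω, ∠Z = −∠Y = -25.6°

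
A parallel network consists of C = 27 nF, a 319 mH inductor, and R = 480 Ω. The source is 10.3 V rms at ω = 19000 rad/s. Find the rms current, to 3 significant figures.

X_L = ωL = 6060 Ω
X_C = 1/(ωC) = 1950 Ω
Parallel: admittances add. Y = 1/R + 1/(jωL) + jωC
Y = (0.00208 + j0.000348) S
|Y| = 0.00211 S → |Z| = 1/|Y| = 473 Ω, ∠Z = −∠Y = -9.48°
I = V/|Z| = 10.3/473 = 21.8 mA

21.8 mA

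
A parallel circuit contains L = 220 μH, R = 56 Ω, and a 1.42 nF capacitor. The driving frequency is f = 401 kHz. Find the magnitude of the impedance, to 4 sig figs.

ω = 2πf = 2.52e+06 rad/s
X_L = ωL = 554.3 Ω
X_C = 1/(ωC) = 279.5 Ω
Parallel: admittances add. Y = 1/R + 1/(jωL) + jωC
Y = (0.01786 + j0.001774) S
|Y| = 0.01795 S → |Z| = 1/|Y| = 55.73 Ω, ∠Z = −∠Y = -5.672°

55.73 Ω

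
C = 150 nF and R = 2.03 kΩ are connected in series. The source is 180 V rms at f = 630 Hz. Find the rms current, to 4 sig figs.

ω = 2πf = 3958 rad/s
X_C = 1/(ωC) = 1684 Ω
Z = 2030 − j1684 Ω
|Z| = √(2030² + 1684²) = 2638 Ω
I = V/|Z| = 180/2638 = 68.24 mA

68.24 mA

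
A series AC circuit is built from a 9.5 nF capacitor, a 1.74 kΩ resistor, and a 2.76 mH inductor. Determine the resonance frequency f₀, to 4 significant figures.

31.08 kHz

ω₀ = 1/√(LC) = 1/√(0.00276 × 9.5e-09) = 195300 rad/s
f₀ = ω₀/(2π) = 31.08 kHz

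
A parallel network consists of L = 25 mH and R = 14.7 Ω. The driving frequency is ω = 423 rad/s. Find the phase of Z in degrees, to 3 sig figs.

X_L = ωL = 10.6 Ω
Parallel: admittances add. Y = 1/R + 1/(jωL)
Y = (0.0680 − j0.0946) S
|Y| = 0.116 S → |Z| = 1/|Y| = 8.58 Ω, ∠Z = −∠Y = 54.3°

54.3°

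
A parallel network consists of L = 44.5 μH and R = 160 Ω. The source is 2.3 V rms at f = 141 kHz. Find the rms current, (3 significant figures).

ω = 2πf = 885900 rad/s
X_L = ωL = 39.4 Ω
Parallel: admittances add. Y = 1/R + 1/(jωL)
Y = (0.00625 − j0.0254) S
|Y| = 0.0261 S → |Z| = 1/|Y| = 38.3 Ω, ∠Z = −∠Y = 76.2°
I = V/|Z| = 2.3/38.3 = 60.1 mA

60.1 mA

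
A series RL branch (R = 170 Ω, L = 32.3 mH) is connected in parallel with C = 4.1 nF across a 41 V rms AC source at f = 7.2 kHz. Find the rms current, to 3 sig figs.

ω = 2πf = 45240 rad/s
X_L = ωL = 1460 Ω
X_C = 1/(ωC) = 5390 Ω
Branch 1 (R+jX_L): Z₁ = 170 + j1460 Ω, |Z₁| = 1470 Ω
Branch 2 (−jX_C): Z₂ = −j5390 Ω
Parallel: Z = Z₁Z₂/(Z₁+Z₂), |Z| = 2020 Ω, ∠Z = 80.9°
I = V/|Z| = 41/2020 = 20.3 mA

20.3 mA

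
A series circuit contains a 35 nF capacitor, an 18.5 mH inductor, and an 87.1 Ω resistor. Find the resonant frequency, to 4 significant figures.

ω₀ = 1/√(LC) = 1/√(0.0185 × 3.5e-08) = 39300 rad/s
f₀ = ω₀/(2π) = 6.255 kHz

6.255 kHz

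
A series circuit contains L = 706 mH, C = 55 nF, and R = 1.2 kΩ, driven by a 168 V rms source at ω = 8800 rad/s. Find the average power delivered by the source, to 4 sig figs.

X_L = ωL = 6213 Ω
X_C = 1/(ωC) = 2066 Ω
Net reactance X = X_L − X_C = 4147 Ω
Z = 1200 + j4147 Ω
|Z| = √(1200² + 4147²) = 4317 Ω
∠Z = arctan(4147/1200) = 73.86°
I = V/|Z| = 38.92 mA
P = VI cos φ = 168 × 0.03892 × cos(73.86°) = 1.817 W

1.817 W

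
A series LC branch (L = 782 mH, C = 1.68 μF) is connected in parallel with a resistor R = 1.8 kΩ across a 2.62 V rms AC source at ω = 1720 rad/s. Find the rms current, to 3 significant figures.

3.00 mA

X_L = ωL = 1350 Ω
X_C = 1/(ωC) = 346 Ω
Branch 1: Z₁ = R = 1800 Ω
Branch 2 (series LC): Z₂ = j(X_L − X_C) = j999 Ω
Parallel: Z = Z₁Z₂/(Z₁+Z₂), |Z| = 873 Ω, ∠Z = 61.0°
I = V/|Z| = 2.62/873 = 3.00 mA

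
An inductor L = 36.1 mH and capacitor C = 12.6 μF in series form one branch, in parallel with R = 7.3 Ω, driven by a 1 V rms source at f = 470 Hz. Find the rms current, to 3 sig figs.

138 mA

ω = 2πf = 2953 rad/s
X_L = ωL = 107 Ω
X_C = 1/(ωC) = 26.9 Ω
Branch 1: Z₁ = R = 7.30 Ω
Branch 2 (series LC): Z₂ = j(X_L − X_C) = j79.7 Ω
Parallel: Z = Z₁Z₂/(Z₁+Z₂), |Z| = 7.27 Ω, ∠Z = 5.23°
I = V/|Z| = 1/7.27 = 138 mA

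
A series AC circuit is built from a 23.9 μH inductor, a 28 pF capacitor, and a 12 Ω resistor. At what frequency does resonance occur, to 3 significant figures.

ω₀ = 1/√(LC) = 1/√(2.39e-05 × 2.8e-11) = 3.866e+07 rad/s
f₀ = ω₀/(2π) = 6.15 MHz

6.15 MHz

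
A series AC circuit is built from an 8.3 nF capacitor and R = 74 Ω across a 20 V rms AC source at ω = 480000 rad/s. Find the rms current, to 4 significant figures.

X_C = 1/(ωC) = 251.0 Ω
Z = 74.00 − j251.0 Ω
|Z| = √(74.00² + 251.0²) = 261.7 Ω
I = V/|Z| = 20/261.7 = 76.43 mA

76.43 mA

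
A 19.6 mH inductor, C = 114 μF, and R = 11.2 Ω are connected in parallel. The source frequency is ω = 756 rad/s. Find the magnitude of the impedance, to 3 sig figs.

X_L = ωL = 14.8 Ω
X_C = 1/(ωC) = 11.6 Ω
Parallel: admittances add. Y = 1/R + 1/(jωL) + jωC
Y = (0.0893 + j0.0187) S
|Y| = 0.0912 S → |Z| = 1/|Y| = 11.0 Ω, ∠Z = −∠Y = -11.8°

11.0 Ω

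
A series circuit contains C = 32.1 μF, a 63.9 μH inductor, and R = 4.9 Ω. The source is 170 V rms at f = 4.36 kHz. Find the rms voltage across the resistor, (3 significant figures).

ω = 2πf = 27390 rad/s
X_L = ωL = 1.75 Ω
X_C = 1/(ωC) = 1.14 Ω
Net reactance X = X_L − X_C = 0.613 Ω
Z = 4.90 + j0.613 Ω
|Z| = √(4.90² + 0.613²) = 4.94 Ω
I = V/|Z| = 34.4 A
V_R = I·|Z_R| = 34.4 × 4.90 = 169 V

169 V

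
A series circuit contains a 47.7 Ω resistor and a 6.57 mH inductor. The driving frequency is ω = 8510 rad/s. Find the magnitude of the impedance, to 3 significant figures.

73.5 Ω

X_L = ωL = 55.9 Ω
Z = 47.7 + j55.9 Ω
|Z| = √(47.7² + 55.9²) = 73.5 Ω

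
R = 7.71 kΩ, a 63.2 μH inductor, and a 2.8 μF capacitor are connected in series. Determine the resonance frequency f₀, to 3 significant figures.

12.0 kHz

ω₀ = 1/√(LC) = 1/√(6.32e-05 × 2.8e-06) = 75170 rad/s
f₀ = ω₀/(2π) = 12.0 kHz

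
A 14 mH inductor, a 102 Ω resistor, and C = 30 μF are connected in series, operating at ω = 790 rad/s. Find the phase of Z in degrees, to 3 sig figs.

-17.0°

X_L = ωL = 11.1 Ω
X_C = 1/(ωC) = 42.2 Ω
Net reactance X = X_L − X_C = -31.1 Ω
Z = 102 − j31.1 Ω
|Z| = √(102² + 31.1²) = 107 Ω
∠Z = arctan(-31.1/102) = -17.0°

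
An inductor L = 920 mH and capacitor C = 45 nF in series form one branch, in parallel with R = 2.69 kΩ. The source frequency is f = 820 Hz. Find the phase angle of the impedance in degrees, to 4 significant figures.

80.98°

ω = 2πf = 5152 rad/s
X_L = ωL = 4740 Ω
X_C = 1/(ωC) = 4313 Ω
Branch 1: Z₁ = R = 2690 Ω
Branch 2 (series LC): Z₂ = j(X_L − X_C) = j426.9 Ω
Parallel: Z = Z₁Z₂/(Z₁+Z₂), |Z| = 421.6 Ω, ∠Z = 80.98°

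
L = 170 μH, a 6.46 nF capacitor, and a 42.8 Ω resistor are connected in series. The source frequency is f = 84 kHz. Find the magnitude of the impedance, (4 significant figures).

ω = 2πf = 527800 rad/s
X_L = ωL = 89.72 Ω
X_C = 1/(ωC) = 293.3 Ω
Net reactance X = X_L − X_C = -203.6 Ω
Z = 42.80 − j203.6 Ω
|Z| = √(42.80² + 203.6²) = 208.0 Ω

208.0 Ω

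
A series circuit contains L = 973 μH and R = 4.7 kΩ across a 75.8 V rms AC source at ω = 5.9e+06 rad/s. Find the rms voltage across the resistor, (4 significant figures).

X_L = ωL = 5741 Ω
Z = 4700 + j5741 Ω
|Z| = √(4700² + 5741²) = 7419 Ω
I = V/|Z| = 10.22 mA
V_R = I·|Z_R| = 0.01022 × 4700 = 48.02 V

48.02 V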